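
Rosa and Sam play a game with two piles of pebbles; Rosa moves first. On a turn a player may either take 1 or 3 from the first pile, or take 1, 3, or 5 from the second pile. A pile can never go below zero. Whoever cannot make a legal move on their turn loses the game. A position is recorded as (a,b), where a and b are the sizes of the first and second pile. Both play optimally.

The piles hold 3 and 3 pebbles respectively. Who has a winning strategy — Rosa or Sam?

Sam wins.

Label each position W (a win for the player to move) or L (a loss). A position with no legal move is L; any other position is W exactly when some move reaches an L, and L when every move reaches a W.
No move ever increases a pile, so every position that can arise here has a ≤ 3 and b ≤ 3; it is enough to label the cells with 0 ≤ a ≤ 3 and 0 ≤ b ≤ 3.
Every move lowers a or b (never raises either), so fill the grid row by row in increasing a, and left to right within a row: each cell's successors are then already labelled.
      b=0  b=1  b=2  b=3
a=0:    L    W    L    W
a=1:    W    L    W    L
a=2:    L    W    L    W
a=3:    W    L    W    L
Cells with no legal move (terminal, hence L): (0,0).
The remaining L cells, each justified by listing all of its moves:
(0,2): L (sole option (0,1)(W) is W)
(1,1): L (options (0,1)(W), (1,0)(W) are all W)
(1,3): L (options (0,3)(W), (1,2)(W), (1,0)(W) are all W)
(2,0): L (sole option (1,0)(W) is W)
(2,2): L (options (1,2)(W), (2,1)(W) are all W)
(3,1): L (options (2,1)(W), (0,1)(W), (3,0)(W) are all W)
(3,3): L (options (2,3)(W), (0,3)(W), (3,2)(W), (3,0)(W) are all W)
Every other cell has at least one move into one of the L cells above, so it is W.
The starting position (3,3) is L: whatever Rosa does, the opponent receives a W position.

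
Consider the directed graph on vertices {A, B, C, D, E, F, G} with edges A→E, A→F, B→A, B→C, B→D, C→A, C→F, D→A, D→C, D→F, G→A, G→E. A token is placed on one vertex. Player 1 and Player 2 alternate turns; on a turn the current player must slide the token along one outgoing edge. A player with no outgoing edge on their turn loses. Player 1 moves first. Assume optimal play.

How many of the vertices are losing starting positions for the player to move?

Compute win/loss labels from the base case upward. A position with no move is L. Any other position is W if it can reach an L in one move, else L.
Every edge goes from a vertex to one that appears earlier in the order E, F, A, C, D, G, B, so processing vertices in that order labels each vertex after all of its successors.
E: no outgoing edge → L
F: no outgoing edge → L
A: →F(L), so W
C: →F(L), so W
D: →F(L), so W
G: →E(L), so W
B: →D(W), C(W), A(W) — all W, so L
The L vertices are B, E, F; that is 3 in all.

3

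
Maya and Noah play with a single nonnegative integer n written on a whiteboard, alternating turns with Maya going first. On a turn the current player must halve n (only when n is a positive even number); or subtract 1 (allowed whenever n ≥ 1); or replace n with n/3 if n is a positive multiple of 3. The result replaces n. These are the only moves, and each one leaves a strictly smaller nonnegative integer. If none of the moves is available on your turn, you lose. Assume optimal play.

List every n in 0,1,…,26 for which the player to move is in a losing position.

Work bottom-up. With no move the player to move loses. Otherwise the position is W if at least one move leads to an L position for the opponent, and L if every move leads to a W.
n=0: no move → L
n=1: →0(L), so W
n=2: →1(W) only, which is W, so L
n=3: →2(L), so W
n=4: →2(L), so W
n=5: →4(W) only, which is W, so L
n=6: →2(L), so W
n=7: →6(W) only, which is W, so L
n=8: →7(L), so W
n=9: →3(W), 8(W) — all W, so L
n=10: →5(L), so W
n=11: →10(W) only, which is W, so L
n=12: →11(L), so W
n=13: →12(W) only, which is W, so L
n=14: →7(L), so W
n=15: →5(L), so W
n=16: →8(W), 15(W) — all W, so L
n=17: →16(L), so W
n=18: →9(L), so W
n=19: →18(W) only, which is W, so L
n=20: →19(L), so W
n=21: →7(L), so W
n=22: →11(L), so W
n=23: →22(W) only, which is W, so L
n=24: →23(L), so W
n=25: →24(W) only, which is W, so L
n=26: →13(L), so W
The losing starting values of n are exactly the entries labelled L in this table (11 of them).

0, 2, 5, 7, 9, 11, 13, 16, 19, 23, 25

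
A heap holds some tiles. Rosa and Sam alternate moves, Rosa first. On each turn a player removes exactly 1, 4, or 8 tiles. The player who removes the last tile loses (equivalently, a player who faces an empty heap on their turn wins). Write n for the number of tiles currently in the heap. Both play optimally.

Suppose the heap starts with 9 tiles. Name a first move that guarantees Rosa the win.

Positions with no move are W. A position that does have a move is losing for the player to move precisely when every available move leads to a winning position for the opponent. Fill in the labels:
n=0: no move; the opponent has just taken the last tile and therefore loses → W
n=1: only reaches 0(W), which is W → L
n=2: reaches L-position 1 → W
n=3: only reaches 2(W), which is W → L
n=4: reaches L-position 3 → W
n=5: reaches L-position 1 → W
n=6: only reaches 5(W), 2(W), all W → L
n=7: reaches L-position 6 → W
n=8: only reaches 7(W), 4(W), 0(W), all W → L
n=9: reaches L-position 8 → W
From 9, the L positions reachable in one move are: 8, 1. Any move reaching one of these is winning.

Remove 1, leaving 8.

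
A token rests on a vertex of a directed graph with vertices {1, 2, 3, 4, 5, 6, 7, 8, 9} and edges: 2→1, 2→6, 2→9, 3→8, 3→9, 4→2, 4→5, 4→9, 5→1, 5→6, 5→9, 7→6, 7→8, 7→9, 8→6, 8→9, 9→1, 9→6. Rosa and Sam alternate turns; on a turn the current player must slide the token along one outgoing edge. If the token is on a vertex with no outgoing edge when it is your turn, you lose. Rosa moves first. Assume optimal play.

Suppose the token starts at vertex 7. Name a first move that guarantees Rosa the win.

Move to 6.

Compute win/loss labels from the base case upward. A position with no move is L. Any other position is W if it can reach an L in one move, else L.
Every edge goes from a vertex to one that appears earlier in the order 1, 6, 9, 5, 2, 4, 8, 7, 3, so processing vertices in that order labels each vertex after all of its successors.
1: no outgoing edge → L
6: no outgoing edge → L
9: reaches L-position 6 → W
5: reaches L-position 6 → W
2: reaches L-position 6 → W
4: only reaches 2(W), 5(W), 9(W), all W → L
8: reaches L-position 6 → W
7: reaches L-position 6 → W
3: only reaches 8(W), 9(W), all W → L
From 7, the L positions reachable in one move are: 6.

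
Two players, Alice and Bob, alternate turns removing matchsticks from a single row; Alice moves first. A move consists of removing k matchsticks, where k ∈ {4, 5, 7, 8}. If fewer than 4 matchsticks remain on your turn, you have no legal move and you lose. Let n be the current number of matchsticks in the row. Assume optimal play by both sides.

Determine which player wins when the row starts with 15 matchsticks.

Bob wins.

Label each position W (a win for the player to move) or L (a loss). A position with no legal move is L; any other position is W exactly when some move reaches an L, and L when every move reaches a W.
n=0: no move → L
n=1: no move → L
n=2: no move → L
n=3: no move → L
n=4: W (go to 0, an L position)
n=5: W (go to 1, an L position)
n=6: W (go to 2, an L position)
n=7: W (go to 3, an L position)
n=8: W (go to 3, an L position)
n=9: W (go to 2, an L position)
n=10: W (go to 3, an L position)
n=11: W (go to 3, an L position)
n=12: L (options 8(W), 7(W), 5(W), 4(W) are all W)
n=13: L (options 9(W), 8(W), 6(W), 5(W) are all W)
n=14: L (options 10(W), 9(W), 7(W), 6(W) are all W)
n=15: L (options 11(W), 10(W), 8(W), 7(W) are all W)
The starting position 15 is L: whatever Alice does, the opponent receives a W position.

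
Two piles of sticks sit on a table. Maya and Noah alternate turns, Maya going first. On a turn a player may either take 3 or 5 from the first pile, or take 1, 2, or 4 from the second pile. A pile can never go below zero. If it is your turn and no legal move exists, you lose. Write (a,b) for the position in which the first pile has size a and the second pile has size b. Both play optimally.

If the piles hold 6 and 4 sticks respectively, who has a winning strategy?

Classify positions by backward induction: terminal positions (no move available) are L. From any other position, the mover wins iff some move reaches an L.
No move ever increases a pile, so every position that can arise here has a ≤ 6 and b ≤ 4; it is enough to label the cells with 0 ≤ a ≤ 6 and 0 ≤ b ≤ 4.
Every move lowers a or b (never raises either), so fill the grid row by row in increasing a, and left to right within a row: each cell's successors are then already labelled.
      b=0  b=1  b=2  b=3  b=4
a=0:    L    W    W    L    W
a=1:    L    W    W    L    W
a=2:    L    W    W    L    W
a=3:    W    L    W    W    L
a=4:    W    L    W    W    L
a=5:    W    L    W    W    L
a=6:    W    W    L    W    W
Cells with no legal move (terminal, hence L): (0,0), (1,0), (2,0).
The remaining L cells, each justified by listing all of its moves:
(0,3): only reaches (0,2)(W), (0,1)(W), all W → L
(1,3): only reaches (1,2)(W), (1,1)(W), all W → L
(2,3): only reaches (2,2)(W), (2,1)(W), all W → L
(3,1): only reaches (0,1)(W), (3,0)(W), all W → L
(3,4): only reaches (0,4)(W), (3,3)(W), (3,2)(W), (3,0)(W), all W → L
(4,1): only reaches (1,1)(W), (4,0)(W), all W → L
(4,4): only reaches (1,4)(W), (4,3)(W), (4,2)(W), (4,0)(W), all W → L
(5,1): only reaches (2,1)(W), (0,1)(W), (5,0)(W), all W → L
(5,4): only reaches (2,4)(W), (0,4)(W), (5,3)(W), (5,2)(W), (5,0)(W), all W → L
(6,2): only reaches (3,2)(W), (1,2)(W), (6,1)(W), (6,0)(W), all W → L
Every other cell has at least one move into one of the L cells above, so it is W.
The starting position (6,4) is W: Maya should move to (3,4), handing over an L position.

Maya wins.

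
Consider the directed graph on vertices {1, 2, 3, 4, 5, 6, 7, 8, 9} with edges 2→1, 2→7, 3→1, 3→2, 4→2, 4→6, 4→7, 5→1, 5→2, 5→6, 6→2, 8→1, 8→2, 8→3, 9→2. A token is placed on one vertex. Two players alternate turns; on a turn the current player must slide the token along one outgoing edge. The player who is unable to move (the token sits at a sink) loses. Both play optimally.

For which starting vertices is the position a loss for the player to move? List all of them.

1, 6, 7, 9

Work bottom-up. With no move the player to move loses. Otherwise the position is W if at least one move leads to an L position for the opponent, and L if every move leads to a W.
Every edge goes from a vertex to one that appears earlier in the order 7, 1, 2, 6, 4, 3, 9, 5, 8, so processing vertices in that order labels each vertex after all of its successors.
7: no outgoing edge → L
1: no outgoing edge → L
2: reaches L-position 1 → W
6: only reaches 2(W), which is W → L
4: reaches L-position 6 → W
3: reaches L-position 1 → W
9: only reaches 2(W), which is W → L
5: reaches L-position 6 → W
8: reaches L-position 1 → W
The losing starting vertices are exactly the entries labelled L in this table (4 of them).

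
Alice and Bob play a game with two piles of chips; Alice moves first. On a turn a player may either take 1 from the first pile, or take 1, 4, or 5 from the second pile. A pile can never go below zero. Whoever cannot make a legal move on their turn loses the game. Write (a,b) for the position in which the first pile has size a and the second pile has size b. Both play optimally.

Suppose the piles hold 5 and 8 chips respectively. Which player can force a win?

Build the W/L table. Terminal = L. A non-terminal position is W if it has a move to some L; otherwise it is L.
No move ever increases a pile, so every position that can arise here has a ≤ 5 and b ≤ 8; it is enough to label the cells with 0 ≤ a ≤ 5 and 0 ≤ b ≤ 8.
Every move lowers a or b (never raises either), so fill the grid row by row in increasing a, and left to right within a row: each cell's successors are then already labelled.
      b=0  b=1  b=2  b=3  b=4  b=5  b=6  b=7  b=8
a=0:    L    W    L    W    W    W    W    W    L
a=1:    W    L    W    L    W    W    W    W    W
a=2:    L    W    L    W    W    W    W    W    L
a=3:    W    L    W    L    W    W    W    W    W
a=4:    L    W    L    W    W    W    W    W    L
a=5:    W    L    W    L    W    W    W    W    W
Cells with no legal move (terminal, hence L): (0,0).
The remaining L cells, each justified by listing all of its moves:
(0,2): L (sole option (0,1)(W) is W)
(0,8): L (options (0,7)(W), (0,4)(W), (0,3)(W) are all W)
(1,1): L (options (0,1)(W), (1,0)(W) are all W)
(1,3): L (options (0,3)(W), (1,2)(W) are all W)
(2,0): L (sole option (1,0)(W) is W)
(2,2): L (options (1,2)(W), (2,1)(W) are all W)
(2,8): L (options (1,8)(W), (2,7)(W), (2,4)(W), (2,3)(W) are all W)
(3,1): L (options (2,1)(W), (3,0)(W) are all W)
(3,3): L (options (2,3)(W), (3,2)(W) are all W)
(4,0): L (sole option (3,0)(W) is W)
(4,2): L (options (3,2)(W), (4,1)(W) are all W)
(4,8): L (options (3,8)(W), (4,7)(W), (4,4)(W), (4,3)(W) are all W)
(5,1): L (options (4,1)(W), (5,0)(W) are all W)
(5,3): L (options (4,3)(W), (5,2)(W) are all W)
Every other cell has at least one move into one of the L cells above, so it is W.
The starting position (5,8) is W: Alice should move to (4,8), handing over an L position.

Alice wins.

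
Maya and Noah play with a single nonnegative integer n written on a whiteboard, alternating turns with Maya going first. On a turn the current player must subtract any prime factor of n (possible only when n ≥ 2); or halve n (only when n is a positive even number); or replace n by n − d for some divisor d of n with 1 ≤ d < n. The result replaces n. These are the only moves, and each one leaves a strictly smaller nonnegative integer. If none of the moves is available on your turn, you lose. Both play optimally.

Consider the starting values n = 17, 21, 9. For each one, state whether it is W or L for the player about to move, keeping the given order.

17: W, 21: W, 9: L

Use the standard recursion: the mover loses at a terminal position; elsewhere, the mover wins exactly when some move hands the opponent an L position.
n=0: no move → L
n=1: no move → L
n=2: can move to 0, which is L ⇒ W
n=3: can move to 0, which is L ⇒ W
n=4: moves to 2(W), 3(W); every one is W ⇒ L
n=5: can move to 0, which is L ⇒ W
n=6: can move to 4, which is L ⇒ W
n=7: can move to 0, which is L ⇒ W
n=8: can move to 4, which is L ⇒ W
n=9: moves to 6(W), 8(W); every one is W ⇒ L
n=10: can move to 9, which is L ⇒ W
n=11: can move to 0, which is L ⇒ W
n=12: can move to 9, which is L ⇒ W
n=13: can move to 0, which is L ⇒ W
n=14: moves to 7(W), 12(W), 13(W); every one is W ⇒ L
n=15: can move to 14, which is L ⇒ W
n=16: can move to 14, which is L ⇒ W
n=17: can move to 0, which is L ⇒ W
n=18: can move to 9, which is L ⇒ W
n=19: can move to 0, which is L ⇒ W
n=20: moves to 10(W), 15(W), 16(W), 18(W), 19(W); every one is W ⇒ L
n=21: can move to 14, which is L ⇒ W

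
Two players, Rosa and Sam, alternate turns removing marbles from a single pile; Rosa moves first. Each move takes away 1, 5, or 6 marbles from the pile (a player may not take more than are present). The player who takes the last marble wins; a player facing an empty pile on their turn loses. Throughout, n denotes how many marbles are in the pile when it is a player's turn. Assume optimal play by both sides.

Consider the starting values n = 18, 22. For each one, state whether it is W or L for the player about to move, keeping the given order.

18: W, 22: L

Compute win/loss labels from the base case upward. A position with no move is L. Any other position is W if it can reach an L in one move, else L.
n=0: no move → L
n=1: W (go to 0, an L position)
n=2: L (sole option 1(W) is W)
n=3: W (go to 2, an L position)
n=4: L (sole option 3(W) is W)
n=5: W (go to 4, an L position)
n=6: W (go to 0, an L position)
n=7: W (go to 2, an L position)
n=8: W (go to 2, an L position)
n=9: W (go to 4, an L position)
n=10: W (go to 4, an L position)
n=11: L (options 10(W), 6(W), 5(W) are all W)
n=12: W (go to 11, an L position)
n=13: L (options 12(W), 8(W), 7(W) are all W)
n=14: W (go to 13, an L position)
n=15: L (options 14(W), 10(W), 9(W) are all W)
n=16: W (go to 15, an L position)
n=17: W (go to 11, an L position)
n=18: W (go to 13, an L position)
n=19: W (go to 13, an L position)
n=20: W (go to 15, an L position)
n=21: W (go to 15, an L position)
n=22: L (options 21(W), 17(W), 16(W) are all W)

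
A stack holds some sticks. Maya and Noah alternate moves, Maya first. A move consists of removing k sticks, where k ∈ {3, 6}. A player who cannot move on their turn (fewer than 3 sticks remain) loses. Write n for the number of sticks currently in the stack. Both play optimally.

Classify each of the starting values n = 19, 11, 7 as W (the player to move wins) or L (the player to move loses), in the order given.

19: L, 11: L, 7: W

Positions with no move are L. A position that does have a move is losing for the player to move precisely when every available move leads to a winning position for the opponent. Fill in the labels:
n=0: no move → L
n=1: no move → L
n=2: no move → L
n=3: W (go to 0, an L position)
n=4: W (go to 1, an L position)
n=5: W (go to 2, an L position)
n=6: W (go to 0, an L position)
n=7: W (go to 1, an L position)
n=8: W (go to 2, an L position)
n=9: L (options 6(W), 3(W) are all W)
n=10: L (options 7(W), 4(W) are all W)
n=11: L (options 8(W), 5(W) are all W)
n=12: W (go to 9, an L position)
n=13: W (go to 10, an L position)
n=14: W (go to 11, an L position)
n=15: W (go to 9, an L position)
n=16: W (go to 10, an L position)
n=17: W (go to 11, an L position)
n=18: L (options 15(W), 12(W) are all W)
n=19: L (options 16(W), 13(W) are all W)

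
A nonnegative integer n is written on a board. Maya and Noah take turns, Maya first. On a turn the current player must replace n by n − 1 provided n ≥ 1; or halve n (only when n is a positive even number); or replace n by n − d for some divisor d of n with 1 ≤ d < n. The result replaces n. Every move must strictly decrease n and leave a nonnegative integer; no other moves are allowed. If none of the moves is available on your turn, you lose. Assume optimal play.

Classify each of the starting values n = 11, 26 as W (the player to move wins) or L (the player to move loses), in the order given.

Build the W/L table. Terminal = L. A non-terminal position is W if it has a move to some L; otherwise it is L.
n=0: no move → L
n=1: →0(L), so W
n=2: →1(W) only, which is W, so L
n=3: →2(L), so W
n=4: →2(L), so W
n=5: →4(W) only, which is W, so L
n=6: →5(L), so W
n=7: →6(W) only, which is W, so L
n=8: →7(L), so W
n=9: →6(W), 8(W) — all W, so L
n=10: →5(L), so W
n=11: →10(W) only, which is W, so L
n=12: →9(L), so W
n=13: →12(W) only, which is W, so L
n=14: →7(L), so W
n=15: →10(W), 12(W), 14(W) — all W, so L
n=16: →15(L), so W
n=17: →16(W) only, which is W, so L
n=18: →9(L), so W
n=19: →18(W) only, which is W, so L
n=20: →15(L), so W
n=21: →14(W), 18(W), 20(W) — all W, so L
n=22: →11(L), so W
n=23: →22(W) only, which is W, so L
n=24: →21(L), so W
n=25: →20(W), 24(W) — all W, so L
n=26: →13(L), so W

11: L, 26: W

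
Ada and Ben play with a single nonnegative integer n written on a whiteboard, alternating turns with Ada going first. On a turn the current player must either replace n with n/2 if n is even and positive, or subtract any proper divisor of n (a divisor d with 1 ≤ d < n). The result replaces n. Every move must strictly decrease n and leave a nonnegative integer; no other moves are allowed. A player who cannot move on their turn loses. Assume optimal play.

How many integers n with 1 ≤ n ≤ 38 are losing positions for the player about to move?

Work bottom-up. With no move the player to move loses. Otherwise the position is W if at least one move leads to an L position for the opponent, and L if every move leads to a W.
n=0: no move → L
n=1: no move → L
n=2: can move to 1, which is L ⇒ W
n=3: the only move is to 2(W), a W ⇒ L
n=4: can move to 3, which is L ⇒ W
n=5: the only move is to 4(W), a W ⇒ L
n=6: can move to 3, which is L ⇒ W
n=7: the only move is to 6(W), a W ⇒ L
n=8: can move to 7, which is L ⇒ W
n=9: moves to 6(W), 8(W); every one is W ⇒ L
n=10: can move to 5, which is L ⇒ W
n=11: the only move is to 10(W), a W ⇒ L
n=12: can move to 9, which is L ⇒ W
n=13: the only move is to 12(W), a W ⇒ L
n=14: can move to 7, which is L ⇒ W
n=15: moves to 10(W), 12(W), 14(W); every one is W ⇒ L
n=16: can move to 15, which is L ⇒ W
n=17: the only move is to 16(W), a W ⇒ L
n=18: can move to 9, which is L ⇒ W
n=19: the only move is to 18(W), a W ⇒ L
n=20: can move to 15, which is L ⇒ W
n=21: moves to 14(W), 18(W), 20(W); every one is W ⇒ L
n=22: can move to 11, which is L ⇒ W
n=23: the only move is to 22(W), a W ⇒ L
n=24: can move to 21, which is L ⇒ W
n=25: moves to 20(W), 24(W); every one is W ⇒ L
n=26: can move to 13, which is L ⇒ W
n=27: moves to 18(W), 24(W), 26(W); every one is W ⇒ L
n=28: can move to 21, which is L ⇒ W
n=29: the only move is to 28(W), a W ⇒ L
n=30: can move to 15, which is L ⇒ W
n=31: the only move is to 30(W), a W ⇒ L
n=32: can move to 31, which is L ⇒ W
n=33: moves to 22(W), 30(W), 32(W); every one is W ⇒ L
n=34: can move to 17, which is L ⇒ W
n=35: moves to 28(W), 30(W), 34(W); every one is W ⇒ L
n=36: can move to 27, which is L ⇒ W
n=37: the only move is to 36(W), a W ⇒ L
n=38: can move to 19, which is L ⇒ W
L entries with 1 ≤ n ≤ 38 (n=0 is outside the asked range and is not counted): n = 1, 3, 5, 7, 9, 11, 13, 15, 17, 19, 21, 23, 25, 27, 29, 31, 33, 35, 37; that makes 19.

19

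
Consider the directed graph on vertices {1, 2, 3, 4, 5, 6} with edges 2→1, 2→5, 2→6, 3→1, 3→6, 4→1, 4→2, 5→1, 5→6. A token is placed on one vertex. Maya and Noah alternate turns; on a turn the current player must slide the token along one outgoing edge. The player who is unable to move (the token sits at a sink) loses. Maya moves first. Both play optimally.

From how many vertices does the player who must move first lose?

2

Use the standard recursion: the mover loses at a terminal position; elsewhere, the mover wins exactly when some move hands the opponent an L position.
Every edge goes from a vertex to one that appears earlier in the order 1, 6, 3, 5, 2, 4, so processing vertices in that order labels each vertex after all of its successors.
1: no outgoing edge → L
6: no outgoing edge → L
3: →6(L), so W
5: →6(L), so W
2: →6(L), so W
4: →1(L), so W
The L vertices are 1, 6; that is 2 in all.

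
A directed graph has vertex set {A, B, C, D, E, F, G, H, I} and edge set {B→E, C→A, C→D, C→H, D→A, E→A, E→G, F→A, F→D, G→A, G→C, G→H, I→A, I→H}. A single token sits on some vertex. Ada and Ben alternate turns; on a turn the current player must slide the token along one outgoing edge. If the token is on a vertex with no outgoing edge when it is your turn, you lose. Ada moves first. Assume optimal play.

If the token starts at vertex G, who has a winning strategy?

Ada wins.

Compute win/loss labels from the base case upward. A position with no move is L. Any other position is W if it can reach an L in one move, else L.
Every edge goes from a vertex to one that appears earlier in the order H, A, I, D, C, F, G, E, B, so processing vertices in that order labels each vertex after all of its successors.
H: no outgoing edge → L
A: no outgoing edge → L
I: →A(L), so W
D: →A(L), so W
C: →A(L), so W
F: →A(L), so W
G: →A(L), so W
E: →A(L), so W
B: →E(W) only, which is W, so L
From G Ada can move to A, reaching an L position.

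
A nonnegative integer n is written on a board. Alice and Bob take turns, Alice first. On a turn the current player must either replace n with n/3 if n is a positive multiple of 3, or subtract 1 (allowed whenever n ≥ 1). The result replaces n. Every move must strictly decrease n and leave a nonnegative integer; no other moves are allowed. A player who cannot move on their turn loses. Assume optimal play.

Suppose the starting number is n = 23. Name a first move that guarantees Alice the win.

Move to 22.

Build the W/L table. Terminal = L. A non-terminal position is W if it has a move to some L; otherwise it is L.
n=0: no move → L
n=1: W (go to 0, an L position)
n=2: L (sole option 1(W) is W)
n=3: W (go to 2, an L position)
n=4: L (sole option 3(W) is W)
n=5: W (go to 4, an L position)
n=6: W (go to 2, an L position)
n=7: L (sole option 6(W) is W)
n=8: W (go to 7, an L position)
n=9: L (options 3(W), 8(W) are all W)
n=10: W (go to 9, an L position)
n=11: L (sole option 10(W) is W)
n=12: W (go to 4, an L position)
n=13: L (sole option 12(W) is W)
n=14: W (go to 13, an L position)
n=15: L (options 5(W), 14(W) are all W)
n=16: W (go to 15, an L position)
n=17: L (sole option 16(W) is W)
n=18: W (go to 17, an L position)
n=19: L (sole option 18(W) is W)
n=20: W (go to 19, an L position)
n=21: W (go to 7, an L position)
n=22: L (sole option 21(W) is W)
n=23: W (go to 22, an L position)
From 23, the L positions reachable in one move are: 22.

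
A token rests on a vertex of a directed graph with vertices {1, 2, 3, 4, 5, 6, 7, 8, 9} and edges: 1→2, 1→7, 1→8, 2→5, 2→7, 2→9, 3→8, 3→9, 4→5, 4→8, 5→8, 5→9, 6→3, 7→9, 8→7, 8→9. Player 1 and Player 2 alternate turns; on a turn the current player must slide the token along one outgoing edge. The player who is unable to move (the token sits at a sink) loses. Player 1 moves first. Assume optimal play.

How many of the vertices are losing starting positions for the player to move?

Use the standard recursion: the mover loses at a terminal position; elsewhere, the mover wins exactly when some move hands the opponent an L position.
Every edge goes from a vertex to one that appears earlier in the order 9, 7, 8, 5, 2, 1, 3, 6, 4, so processing vertices in that order labels each vertex after all of its successors.
9: no outgoing edge → L
7: W (go to 9, an L position)
8: W (go to 9, an L position)
5: W (go to 9, an L position)
2: W (go to 9, an L position)
1: L (options 2(W), 8(W), 7(W) are all W)
3: W (go to 9, an L position)
6: L (sole option 3(W) is W)
4: L (options 5(W), 8(W) are all W)
The L vertices are 1, 4, 6, 9; that is 4 in all.

4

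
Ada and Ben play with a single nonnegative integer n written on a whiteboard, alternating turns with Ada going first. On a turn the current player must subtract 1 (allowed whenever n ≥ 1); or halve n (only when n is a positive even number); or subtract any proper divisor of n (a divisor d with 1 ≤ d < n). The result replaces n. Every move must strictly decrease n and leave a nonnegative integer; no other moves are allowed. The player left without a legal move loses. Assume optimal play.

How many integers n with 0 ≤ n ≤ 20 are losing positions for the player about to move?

10

Build the W/L table. Terminal = L. A non-terminal position is W if it has a move to some L; otherwise it is L.
n=0: no move → L
n=1: reaches L-position 0 → W
n=2: only reaches 1(W), which is W → L
n=3: reaches L-position 2 → W
n=4: reaches L-position 2 → W
n=5: only reaches 4(W), which is W → L
n=6: reaches L-position 5 → W
n=7: only reaches 6(W), which is W → L
n=8: reaches L-position 7 → W
n=9: only reaches 6(W), 8(W), all W → L
n=10: reaches L-position 5 → W
n=11: only reaches 10(W), which is W → L
n=12: reaches L-position 9 → W
n=13: only reaches 12(W), which is W → L
n=14: reaches L-position 7 → W
n=15: only reaches 10(W), 12(W), 14(W), all W → L
n=16: reaches L-position 15 → W
n=17: only reaches 16(W), which is W → L
n=18: reaches L-position 9 → W
n=19: only reaches 18(W), which is W → L
n=20: reaches L-position 15 → W
L entries with 0 ≤ n ≤ 20: n = 0, 2, 5, 7, 9, 11, 13, 15, 17, 19; that makes 10.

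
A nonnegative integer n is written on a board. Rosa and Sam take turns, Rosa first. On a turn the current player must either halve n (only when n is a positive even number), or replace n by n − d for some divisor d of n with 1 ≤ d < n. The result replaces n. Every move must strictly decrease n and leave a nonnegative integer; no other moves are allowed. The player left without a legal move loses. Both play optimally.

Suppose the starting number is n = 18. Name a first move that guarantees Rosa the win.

Classify positions by backward induction: terminal positions (no move available) are L. From any other position, the mover wins iff some move reaches an L.
n=0: no move → L
n=1: no move → L
n=2: reaches L-position 1 → W
n=3: only reaches 2(W), which is W → L
n=4: reaches L-position 3 → W
n=5: only reaches 4(W), which is W → L
n=6: reaches L-position 3 → W
n=7: only reaches 6(W), which is W → L
n=8: reaches L-position 7 → W
n=9: only reaches 6(W), 8(W), all W → L
n=10: reaches L-position 5 → W
n=11: only reaches 10(W), which is W → L
n=12: reaches L-position 9 → W
n=13: only reaches 12(W), which is W → L
n=14: reaches L-position 7 → W
n=15: only reaches 10(W), 12(W), 14(W), all W → L
n=16: reaches L-position 15 → W
n=17: only reaches 16(W), which is W → L
n=18: reaches L-position 9 → W
From 18, the L positions reachable in one move are: 9, 15, 17. Any move reaching one of these is winning.

Move to 9.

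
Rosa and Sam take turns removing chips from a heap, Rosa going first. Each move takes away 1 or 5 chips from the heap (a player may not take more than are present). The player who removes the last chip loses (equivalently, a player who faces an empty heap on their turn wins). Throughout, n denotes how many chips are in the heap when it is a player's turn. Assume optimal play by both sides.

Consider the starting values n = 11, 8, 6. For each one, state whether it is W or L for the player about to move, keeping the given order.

Classify positions by backward induction: terminal positions (no move available) are W. From any other position, the mover wins iff some move reaches an L.
n=0: no move; the opponent has just taken the last chip and therefore loses → W
n=1: only reaches 0(W), which is W → L
n=2: reaches L-position 1 → W
n=3: only reaches 2(W), which is W → L
n=4: reaches L-position 3 → W
n=5: only reaches 4(W), 0(W), all W → L
n=6: reaches L-position 5 → W
n=7: only reaches 6(W), 2(W), all W → L
n=8: reaches L-position 7 → W
n=9: only reaches 8(W), 4(W), all W → L
n=10: reaches L-position 9 → W
n=11: only reaches 10(W), 6(W), all W → L

11: L, 8: W, 6: W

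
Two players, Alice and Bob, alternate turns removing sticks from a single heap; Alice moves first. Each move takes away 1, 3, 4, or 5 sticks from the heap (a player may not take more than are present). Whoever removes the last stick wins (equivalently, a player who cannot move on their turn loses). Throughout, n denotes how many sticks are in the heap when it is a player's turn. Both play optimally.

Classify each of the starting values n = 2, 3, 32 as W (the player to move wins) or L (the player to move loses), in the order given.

2: L, 3: W, 32: L

Work bottom-up. With no move the player to move loses. Otherwise the position is W if at least one move leads to an L position for the opponent, and L if every move leads to a W.
n=0: no move → L
n=1: reaches L-position 0 → W
n=2: only reaches 1(W), which is W → L
n=3: reaches L-position 2 → W
n=4: reaches L-position 0 → W
n=5: reaches L-position 2 → W
n=6: reaches L-position 2 → W
n=7: reaches L-position 2 → W
n=8: only reaches 7(W), 5(W), 4(W), 3(W), all W → L
n=9: reaches L-position 8 → W
n=10: only reaches 9(W), 7(W), 6(W), 5(W), all W → L
n=11: reaches L-position 10 → W
n=12: reaches L-position 8 → W
n=13: reaches L-position 10 → W
n=14: reaches L-position 10 → W
n=15: reaches L-position 10 → W
n=16: only reaches 15(W), 13(W), 12(W), 11(W), all W → L
n=17: reaches L-position 16 → W
n=18: only reaches 17(W), 15(W), 14(W), 13(W), all W → L
n=19: reaches L-position 18 → W
n=20: reaches L-position 16 → W
n=21: reaches L-position 18 → W
n=22: reaches L-position 18 → W
n=23: reaches L-position 18 → W
n=24: only reaches 23(W), 21(W), 20(W), 19(W), all W → L
n=25: reaches L-position 24 → W
n=26: only reaches 25(W), 23(W), 22(W), 21(W), all W → L
n=27: reaches L-position 26 → W
n=28: reaches L-position 24 → W
n=29: reaches L-position 26 → W
n=30: reaches L-position 26 → W
n=31: reaches L-position 26 → W
n=32: only reaches 31(W), 29(W), 28(W), 27(W), all W → L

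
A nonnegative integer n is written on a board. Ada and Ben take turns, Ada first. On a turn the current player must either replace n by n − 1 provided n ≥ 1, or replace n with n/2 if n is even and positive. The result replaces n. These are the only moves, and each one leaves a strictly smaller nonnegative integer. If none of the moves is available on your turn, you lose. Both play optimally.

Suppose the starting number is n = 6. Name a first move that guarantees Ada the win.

Compute win/loss labels from the base case upward. A position with no move is L. Any other position is W if it can reach an L in one move, else L.
n=0: no move → L
n=1: W (go to 0, an L position)
n=2: L (sole option 1(W) is W)
n=3: W (go to 2, an L position)
n=4: W (go to 2, an L position)
n=5: L (sole option 4(W) is W)
n=6: W (go to 5, an L position)
From 6, the L positions reachable in one move are: 5.

Move to 5.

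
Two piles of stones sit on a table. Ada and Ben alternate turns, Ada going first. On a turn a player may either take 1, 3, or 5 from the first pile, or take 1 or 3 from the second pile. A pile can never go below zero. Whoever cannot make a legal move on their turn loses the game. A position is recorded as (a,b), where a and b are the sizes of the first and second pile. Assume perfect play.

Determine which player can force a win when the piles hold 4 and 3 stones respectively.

Ada wins.

Positions with no move are L. A position that does have a move is losing for the player to move precisely when every available move leads to a winning position for the opponent. Fill in the labels:
No move ever increases a pile, so every position that can arise here has a ≤ 4 and b ≤ 3; it is enough to label the cells with 0 ≤ a ≤ 4 and 0 ≤ b ≤ 3.
Every move lowers a or b (never raises either), so fill the grid row by row in increasing a, and left to right within a row: each cell's successors are then already labelled.
      b=0  b=1  b=2  b=3
a=0:    L    W    L    W
a=1:    W    L    W    L
a=2:    L    W    L    W
a=3:    W    L    W    L
a=4:    L    W    L    W
Cells with no legal move (terminal, hence L): (0,0).
The remaining L cells, each justified by listing all of its moves:
(0,2): only reaches (0,1)(W), which is W → L
(1,1): only reaches (0,1)(W), (1,0)(W), all W → L
(1,3): only reaches (0,3)(W), (1,2)(W), (1,0)(W), all W → L
(2,0): only reaches (1,0)(W), which is W → L
(2,2): only reaches (1,2)(W), (2,1)(W), all W → L
(3,1): only reaches (2,1)(W), (0,1)(W), (3,0)(W), all W → L
(3,3): only reaches (2,3)(W), (0,3)(W), (3,2)(W), (3,0)(W), all W → L
(4,0): only reaches (3,0)(W), (1,0)(W), all W → L
(4,2): only reaches (3,2)(W), (1,2)(W), (4,1)(W), all W → L
Every other cell has at least one move into one of the L cells above, so it is W.
The starting position (4,3) is W: Ada should move to (3,3), handing over an L position.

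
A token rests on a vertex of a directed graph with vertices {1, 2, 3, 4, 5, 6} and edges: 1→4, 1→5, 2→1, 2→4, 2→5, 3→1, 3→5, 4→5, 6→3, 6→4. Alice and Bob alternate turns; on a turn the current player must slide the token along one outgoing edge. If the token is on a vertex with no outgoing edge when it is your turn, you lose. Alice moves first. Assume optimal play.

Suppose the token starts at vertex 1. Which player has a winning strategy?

Positions with no move are L. A position that does have a move is losing for the player to move precisely when every available move leads to a winning position for the opponent. Fill in the labels:
Every edge goes from a vertex to one that appears earlier in the order 5, 4, 1, 3, 6, 2, so processing vertices in that order labels each vertex after all of its successors.
5: no outgoing edge → L
4: reaches L-position 5 → W
1: reaches L-position 5 → W
3: reaches L-position 5 → W
6: only reaches 3(W), 4(W), all W → L
2: reaches L-position 5 → W
The starting position 1 is W: Alice should move to 5, handing over an L position.

Alice wins.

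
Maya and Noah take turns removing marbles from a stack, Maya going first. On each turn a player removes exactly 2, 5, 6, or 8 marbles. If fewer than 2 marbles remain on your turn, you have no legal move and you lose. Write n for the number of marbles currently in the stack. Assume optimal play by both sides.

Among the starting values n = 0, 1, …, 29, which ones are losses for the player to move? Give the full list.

0, 1, 4, 11, 14, 15, 18, 25, 28, 29

Label each position W (a win for the player to move) or L (a loss). A position with no legal move is L; any other position is W exactly when some move reaches an L, and L when every move reaches a W.
n=0: no move → L
n=1: no move → L
n=2: reaches L-position 0 → W
n=3: reaches L-position 1 → W
n=4: only reaches 2(W), which is W → L
n=5: reaches L-position 0 → W
n=6: reaches L-position 4 → W
n=7: reaches L-position 1 → W
n=8: reaches L-position 0 → W
n=9: reaches L-position 4 → W
n=10: reaches L-position 4 → W
n=11: only reaches 9(W), 6(W), 5(W), 3(W), all W → L
n=12: reaches L-position 4 → W
n=13: reaches L-position 11 → W
n=14: only reaches 12(W), 9(W), 8(W), 6(W), all W → L
n=15: only reaches 13(W), 10(W), 9(W), 7(W), all W → L
n=16: reaches L-position 14 → W
n=17: reaches L-position 15 → W
n=18: only reaches 16(W), 13(W), 12(W), 10(W), all W → L
n=19: reaches L-position 14 → W
n=20: reaches L-position 18 → W
n=21: reaches L-position 15 → W
n=22: reaches L-position 14 → W
n=23: reaches L-position 18 → W
n=24: reaches L-position 18 → W
n=25: only reaches 23(W), 20(W), 19(W), 17(W), all W → L
n=26: reaches L-position 18 → W
n=27: reaches L-position 25 → W
n=28: only reaches 26(W), 23(W), 22(W), 20(W), all W → L
n=29: only reaches 27(W), 24(W), 23(W), 21(W), all W → L
Reading off the rows marked L gives the requested list; there are 10 such values of n.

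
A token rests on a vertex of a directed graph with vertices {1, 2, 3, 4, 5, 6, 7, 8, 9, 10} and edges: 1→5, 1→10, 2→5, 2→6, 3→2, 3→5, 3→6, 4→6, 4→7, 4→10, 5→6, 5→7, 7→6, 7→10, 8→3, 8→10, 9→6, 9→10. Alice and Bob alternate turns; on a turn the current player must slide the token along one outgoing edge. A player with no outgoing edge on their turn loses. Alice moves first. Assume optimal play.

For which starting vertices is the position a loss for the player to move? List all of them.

6, 10

Positions with no move are L. A position that does have a move is losing for the player to move precisely when every available move leads to a winning position for the opponent. Fill in the labels:
Every edge goes from a vertex to one that appears earlier in the order 10, 6, 7, 4, 5, 1, 2, 3, 8, 9, so processing vertices in that order labels each vertex after all of its successors.
10: no outgoing edge → L
6: no outgoing edge → L
7: can move to 6, which is L ⇒ W
4: can move to 6, which is L ⇒ W
5: can move to 6, which is L ⇒ W
1: can move to 10, which is L ⇒ W
2: can move to 6, which is L ⇒ W
3: can move to 6, which is L ⇒ W
8: can move to 10, which is L ⇒ W
9: can move to 6, which is L ⇒ W
The losing starting vertices are exactly the entries labelled L in this table (2 of them).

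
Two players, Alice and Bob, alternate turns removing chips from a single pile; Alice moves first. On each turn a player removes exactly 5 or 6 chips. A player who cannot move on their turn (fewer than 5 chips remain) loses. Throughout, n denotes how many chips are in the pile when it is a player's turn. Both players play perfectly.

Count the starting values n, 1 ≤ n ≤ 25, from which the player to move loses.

13

Build the W/L table. Terminal = L. A non-terminal position is W if it has a move to some L; otherwise it is L.
n=0: no move → L
n=1: no move → L
n=2: no move → L
n=3: no move → L
n=4: no move → L
n=5: can move to 0, which is L ⇒ W
n=6: can move to 1, which is L ⇒ W
n=7: can move to 2, which is L ⇒ W
n=8: can move to 3, which is L ⇒ W
n=9: can move to 4, which is L ⇒ W
n=10: can move to 4, which is L ⇒ W
n=11: moves to 6(W), 5(W); every one is W ⇒ L
n=12: moves to 7(W), 6(W); every one is W ⇒ L
n=13: moves to 8(W), 7(W); every one is W ⇒ L
n=14: moves to 9(W), 8(W); every one is W ⇒ L
n=15: moves to 10(W), 9(W); every one is W ⇒ L
n=16: can move to 11, which is L ⇒ W
n=17: can move to 12, which is L ⇒ W
n=18: can move to 13, which is L ⇒ W
n=19: can move to 14, which is L ⇒ W
n=20: can move to 15, which is L ⇒ W
n=21: can move to 15, which is L ⇒ W
n=22: moves to 17(W), 16(W); every one is W ⇒ L
n=23: moves to 18(W), 17(W); every one is W ⇒ L
n=24: moves to 19(W), 18(W); every one is W ⇒ L
n=25: moves to 20(W), 19(W); every one is W ⇒ L
L entries with 1 ≤ n ≤ 25 (n=0 is outside the asked range and is not counted): n = 1, 2, 3, 4, 11, 12, 13, 14, 15, 22, 23, 24, 25; that makes 13.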